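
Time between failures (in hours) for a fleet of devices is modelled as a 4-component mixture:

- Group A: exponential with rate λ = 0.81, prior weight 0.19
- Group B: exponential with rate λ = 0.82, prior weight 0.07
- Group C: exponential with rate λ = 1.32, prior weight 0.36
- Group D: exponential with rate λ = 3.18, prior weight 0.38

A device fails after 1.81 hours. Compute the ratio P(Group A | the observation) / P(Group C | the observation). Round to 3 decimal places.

0.815

The posterior odds equal the prior odds times the likelihood ratio: (π_i/π_j)·(f_i(x)/f_j(x)).
Exponential densities:
  L_A = 0.186967
  L_B = 0.185881
  L_C = 0.121048
  L_D = 0.0100627
0.0355238 / 0.0435773 ≈ 0.815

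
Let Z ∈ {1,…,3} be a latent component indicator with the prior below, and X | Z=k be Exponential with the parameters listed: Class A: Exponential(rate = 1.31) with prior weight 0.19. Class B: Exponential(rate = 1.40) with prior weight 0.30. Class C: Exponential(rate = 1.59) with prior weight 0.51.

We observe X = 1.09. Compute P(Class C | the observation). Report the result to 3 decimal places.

Posterior ∝ prior × likelihood, so P(k | x) ∝ π_k f_k(x); normalise over all components.
Component likelihoods at x = 1.09:
  p_A = 1.31·e^(−1.31·1.09) = 1.31·e^(−1.4279) = 0.314154
  p_B = 1.40·e^(−1.40·1.09) = 1.40·e^(−1.5260) = 0.304365
  p_C = 1.59·e^(−1.59·1.09) = 1.59·e^(−1.7331) = 0.28101
Multiply by the mixture weights:
  π_A·p_A = 0.19 × 0.314154 = 0.0596892
  π_B·p_B = 0.30 × 0.304365 = 0.0913095
  π_C·p_C = 0.51 × 0.28101 = 0.143315
Sum: 0.0596892 + 0.0913095 + 0.143315 = 0.294314
So the posterior for Class C is 0.143315 / 0.294314 ≈ 0.487.

0.487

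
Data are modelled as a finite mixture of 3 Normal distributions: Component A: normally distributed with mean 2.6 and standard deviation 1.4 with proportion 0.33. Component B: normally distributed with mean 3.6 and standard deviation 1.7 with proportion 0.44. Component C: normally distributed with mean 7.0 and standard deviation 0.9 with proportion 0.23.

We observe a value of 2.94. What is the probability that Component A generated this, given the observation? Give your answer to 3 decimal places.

0.488

The responsibility of component k is w_k f_k(x) divided by Σ_j w_j f_j(x).
Component likelihoods at x = 2.94:
  p_A = 0.276678
  p_B = 0.217636
  p_C = 1.68925e-05
Unnormalised posteriors:
  w_A·p_A = 0.33 × 0.276678 = 0.0913038
  w_B·p_B = 0.44 × 0.217636 = 0.09576
  w_C·p_C = 0.23 × 1.68925e-05 = 3.88528e-06
Normaliser: 0.0913038 + 0.09576 + 3.88528e-06 = 0.187068
Responsibility of Component A: 0.0913038 / 0.187068 ≈ 0.488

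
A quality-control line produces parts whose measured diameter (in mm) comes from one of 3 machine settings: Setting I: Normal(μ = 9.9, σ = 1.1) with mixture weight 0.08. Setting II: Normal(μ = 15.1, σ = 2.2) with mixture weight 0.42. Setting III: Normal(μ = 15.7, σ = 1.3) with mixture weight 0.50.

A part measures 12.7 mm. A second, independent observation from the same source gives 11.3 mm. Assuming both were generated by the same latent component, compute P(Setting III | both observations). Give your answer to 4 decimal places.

0.0056

P(component k | x) = w_k·f_k(x) / marginal(x), where marginal(x) = Σ_j w_j·f_j(x).
Since both observations come from the same component, the likelihood for component k is f_k(x₁)·f_k(x₂).
  L_I = [0.0142085] × [0.161352] = 0.00229256
  L_II = [0.100015] × [0.0407976] = 0.00408037
  L_III = [0.0214073] × [0.000998643] = 2.13782e-05
Unnormalised posteriors:
  w_I·L_I = 0.08 × 0.00229256 = 0.000183405
  w_II·L_II = 0.42 × 0.00408037 = 0.00171375
  w_III·L_III = 0.50 × 2.13782e-05 = 1.06891e-05
Normaliser: 0.000183405 + 0.00171375 + 1.06891e-05 = 0.00190785
P(Setting III | x₁, x₂) = 1.06891e-05 / 0.00190785 ≈ 0.0056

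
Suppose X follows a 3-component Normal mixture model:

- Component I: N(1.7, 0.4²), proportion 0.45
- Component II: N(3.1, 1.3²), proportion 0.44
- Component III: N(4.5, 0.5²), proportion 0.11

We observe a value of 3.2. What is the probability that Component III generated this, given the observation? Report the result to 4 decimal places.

Posterior ∝ prior × likelihood, so P(k | x) ∝ π_k f_k(x); normalise over all components.
Component likelihoods at x = 3.2:
  f_I = 0.000881489
  f_II = 0.305972
  f_III = 0.0271659
Unnormalised posteriors:
  π_I·f_I = 0.45 × 0.000881489 = 0.00039667
  π_II·f_II = 0.44 × 0.305972 = 0.134628
  π_III·f_III = 0.11 × 0.0271659 = 0.00298825
Evidence: 0.00039667 + 0.134628 + 0.00298825 = 0.138013
P(Component III | data) = 0.00298825 / 0.138013 ≈ 0.0217

0.0217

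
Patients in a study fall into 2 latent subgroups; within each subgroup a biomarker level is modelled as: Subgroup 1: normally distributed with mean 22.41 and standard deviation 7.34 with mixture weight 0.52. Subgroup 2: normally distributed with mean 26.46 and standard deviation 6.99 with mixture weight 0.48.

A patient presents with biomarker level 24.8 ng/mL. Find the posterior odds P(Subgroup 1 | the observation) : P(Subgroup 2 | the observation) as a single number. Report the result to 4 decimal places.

Only the two components matter; the odds are (w_i f_i(x)) / (w_j f_j(x)).
Evaluate each component's likelihood at the observed value:
  L_1 = (1/(7.34·√(2π)))·exp(−(24.8−22.41)²/(2·7.34²)) = 0.054352·exp(-0.05301) = 0.0515456
  L_2 = (1/(6.99·√(2π)))·exp(−(24.8−26.46)²/(2·6.99²)) = 0.057073·exp(-0.02820) = 0.0554864
0.0268037 / 0.0266335 ≈ 1.0064

1.0064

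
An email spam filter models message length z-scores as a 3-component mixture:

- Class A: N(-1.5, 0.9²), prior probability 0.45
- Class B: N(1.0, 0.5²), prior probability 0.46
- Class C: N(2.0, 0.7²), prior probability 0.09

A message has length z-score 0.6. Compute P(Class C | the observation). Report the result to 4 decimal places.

By Bayes' theorem, P(k | x) = w_k f_k(x) / Σ_j w_j f_j(x).
Evaluate each component's likelihood at the observed value:
  p_A = (1/(0.9·√(2π)))·exp(−(0.6−-1.5)²/(2·0.9²)) = 0.443269·exp(-2.72222) = 0.0291354
  p_B = (1/(0.5·√(2π)))·exp(−(0.6−1.0)²/(2·0.5²)) = 0.797885·exp(-0.32000) = 0.579383
  p_C = (1/(0.7·√(2π)))·exp(−(0.6−2.0)²/(2·0.7²)) = 0.569918·exp(-2.00000) = 0.07713
Unnormalised posteriors:
  w_A·p_A = 0.45 × 0.0291354 = 0.0131109
  w_B·p_B = 0.46 × 0.579383 = 0.266516
  w_C·p_C = 0.09 × 0.07713 = 0.0069417
Marginal: 0.0131109 + 0.266516 + 0.0069417 = 0.286569
P(Class C | x) = 0.0069417 / 0.286569 ≈ 0.0242

0.0242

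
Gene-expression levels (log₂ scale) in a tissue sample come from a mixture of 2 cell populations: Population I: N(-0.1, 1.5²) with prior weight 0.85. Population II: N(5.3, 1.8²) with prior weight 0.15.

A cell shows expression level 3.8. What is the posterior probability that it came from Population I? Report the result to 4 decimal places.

0.2468

Posterior ∝ prior × likelihood, so P(k | x) ∝ w_k f_k(x); normalise over all components.
Normal densities:
  f_I = (1/(1.5·√(2π)))·exp(−(3.8−-0.1)²/(2·1.5²)) = 0.265962·exp(-3.38000) = 0.00905531
  f_II = (1/(1.8·√(2π)))·exp(−(3.8−5.3)²/(2·1.8²)) = 0.221635·exp(-0.34722) = 0.156618
Prior × likelihood for each component:
  w_I·f_I = 0.85 × 0.00905531 = 0.00769702
  w_II·f_II = 0.15 × 0.156618 = 0.0234927
Marginal: 0.00769702 + 0.0234927 = 0.0311897
Responsibility of Population I: 0.00769702 / 0.0311897 ≈ 0.2468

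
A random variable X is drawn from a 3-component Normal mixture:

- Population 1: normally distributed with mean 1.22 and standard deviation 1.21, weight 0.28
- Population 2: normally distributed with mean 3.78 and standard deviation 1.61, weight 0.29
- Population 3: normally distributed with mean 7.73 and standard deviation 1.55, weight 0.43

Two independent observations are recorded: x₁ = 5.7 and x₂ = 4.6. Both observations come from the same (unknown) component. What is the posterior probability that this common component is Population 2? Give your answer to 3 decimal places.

0.830

By Bayes' theorem, P(k | x) = π_k f_k(x) / Σ_j π_j f_j(x).
Since both observations come from the same component, the likelihood for component k is f_k(x₁)·f_k(x₂).
  p_1 = [(1/(1.21·√(2π)))·exp(−(5.7−1.22)²/(2·1.21²)) = 0.329704·exp(-6.85418) = 0.000347851] × [0.00666378] = 2.318e-06
  p_2 = [(1/(1.61·√(2π)))·exp(−(5.7−3.78)²/(2·1.61²)) = 0.247790·exp(-0.71108) = 0.121693] × [0.217648] = 0.0264862
  p_3 = [(1/(1.55·√(2π)))·exp(−(5.7−7.73)²/(2·1.55²)) = 0.257382·exp(-0.85763) = 0.109173] × [0.033504] = 0.00365773
Unnormalised posteriors:
  π_1·p_1 = 0.28 × 2.318e-06 = 6.49041e-07
  π_2·p_2 = 0.29 × 0.0264862 = 0.007681
  π_3·p_3 = 0.43 × 0.00365773 = 0.00157283
Evidence: 6.49041e-07 + 0.007681 + 0.00157283 = 0.00925448
So the posterior for Population 2 is 0.007681 / 0.00925448 ≈ 0.830.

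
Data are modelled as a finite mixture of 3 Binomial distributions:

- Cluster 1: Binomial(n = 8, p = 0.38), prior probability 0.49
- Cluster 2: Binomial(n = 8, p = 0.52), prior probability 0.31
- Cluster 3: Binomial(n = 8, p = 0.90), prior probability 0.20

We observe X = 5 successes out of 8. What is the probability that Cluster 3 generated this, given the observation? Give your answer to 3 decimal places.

0.050

The responsibility of component k is π_k f_k(x) divided by Σ_j π_j f_j(x).
Evaluate each component's likelihood at the observed value:
  f_1 = C(8,5)·0.38^5·0.62^3 = 56·0.00792352·0.238328 = 0.10575
  f_2 = C(8,5)·0.52^5·0.48^3 = 56·0.0380204·0.110592 = 0.235466
  f_3 = C(8,5)·0.90^5·0.10^3 = 56·0.59049·0.001 = 0.0330674
Unnormalised posteriors:
  π_1·f_1 = 0.49 × 0.10575 = 0.0518176
  π_2·f_2 = 0.31 × 0.235466 = 0.0729945
  π_3·f_3 = 0.20 × 0.0330674 = 0.00661349
Evidence: 0.0518176 + 0.0729945 + 0.00661349 = 0.131426
So the posterior for Cluster 3 is 0.00661349 / 0.131426 ≈ 0.050.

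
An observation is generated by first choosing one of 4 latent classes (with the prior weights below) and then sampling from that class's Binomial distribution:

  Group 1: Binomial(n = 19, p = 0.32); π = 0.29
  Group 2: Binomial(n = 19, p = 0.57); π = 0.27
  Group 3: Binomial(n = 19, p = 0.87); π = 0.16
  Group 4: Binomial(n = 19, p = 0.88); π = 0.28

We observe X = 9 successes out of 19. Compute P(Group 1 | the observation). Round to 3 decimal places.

P(component k | x) = w_k·f_k(x) / marginal(x), where marginal(x) = Σ_j w_j·f_j(x).
Evaluate each component's likelihood at the observed value:
  L_1 = C(19,9)·0.32^9·0.68^10 = 92378·3.51844e-05·0.0211392 = 0.068708
  L_2 = C(19,9)·0.57^9·0.43^10 = 92378·0.00635146·0.000216115 = 0.126802
  L_3 = C(19,9)·0.87^9·0.13^10 = 92378·0.285544·1.37858e-09 = 3.63643e-05
  L_4 = C(19,9)·0.88^9·0.12^10 = 92378·0.316478·6.19174e-10 = 1.81019e-05
Unnormalised posteriors:
  w_1·L_1 = 0.29 × 0.068708 = 0.0199253
  w_2·L_2 = 0.27 × 0.126802 = 0.0342366
  w_3·L_3 = 0.16 × 3.63643e-05 = 5.81829e-06
  w_4·L_4 = 0.28 × 1.81019e-05 = 5.06854e-06
Evidence: 0.0199253 + 0.0342366 + 5.81829e-06 + 5.06854e-06 = 0.0541728
P(Group 1 | 9 successes out of 19) ≈ 0.368

0.368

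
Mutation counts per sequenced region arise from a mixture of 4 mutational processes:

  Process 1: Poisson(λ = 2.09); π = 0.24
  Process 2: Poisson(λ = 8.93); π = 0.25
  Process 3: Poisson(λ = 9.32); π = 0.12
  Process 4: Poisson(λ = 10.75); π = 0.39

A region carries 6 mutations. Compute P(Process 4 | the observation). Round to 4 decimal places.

By Bayes' theorem, P(k | x) = w_k f_k(x) / Σ_j w_j f_j(x).
Component likelihoods at x = 6 mutations:
  L_1 = 0.0143176
  L_2 = 0.0932237
  L_3 = 0.0815715
  L_4 = 0.0459677
Multiply by the mixture weights:
  w_1·L_1 = 0.24 × 0.0143176 = 0.00343622
  w_2·L_2 = 0.25 × 0.0932237 = 0.0233059
  w_3·L_3 = 0.12 × 0.0815715 = 0.00978858
  w_4·L_4 = 0.39 × 0.0459677 = 0.0179274
Sum: 0.00343622 + 0.0233059 + 0.00978858 + 0.0179274 = 0.0544581
Responsibility of Process 4: 0.0179274 / 0.0544581 ≈ 0.3292

0.3292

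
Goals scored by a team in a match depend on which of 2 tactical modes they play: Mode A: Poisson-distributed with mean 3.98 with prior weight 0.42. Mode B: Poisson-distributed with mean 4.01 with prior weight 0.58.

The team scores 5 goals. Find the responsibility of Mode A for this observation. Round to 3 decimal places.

Posterior ∝ prior × likelihood, so P(k | x) ∝ w_k f_k(x); normalise over all components.
Evaluate each component's likelihood at the observed value:
  L_A = e^(−3.98)·3.98^5/5! = 0.155504
  L_B = e^(−4.01)·4.01^5/5! = 0.156682
Prior × likelihood for each component:
  w_A·L_A = 0.42 × 0.155504 = 0.0653118
  w_B·L_B = 0.58 × 0.156682 = 0.0908757
Evidence: 0.0653118 + 0.0908757 = 0.156187
Responsibility of Mode A: 0.0653118 / 0.156187 ≈ 0.418

0.418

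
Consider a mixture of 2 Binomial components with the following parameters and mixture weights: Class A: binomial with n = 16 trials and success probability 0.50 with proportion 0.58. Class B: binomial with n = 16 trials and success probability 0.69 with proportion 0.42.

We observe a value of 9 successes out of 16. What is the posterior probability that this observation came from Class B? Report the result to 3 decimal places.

The responsibility of component k is π_k f_k(x) divided by Σ_j π_j f_j(x).
Evaluate each component's likelihood at the observed value:
  p_A = 0.174561
  p_B = 0.111583
Unnormalised posteriors:
  π_A·p_A = 0.58 × 0.174561 = 0.101245
  π_B·p_B = 0.42 × 0.111583 = 0.046865
Sum: 0.101245 + 0.046865 = 0.14811
So the posterior for Class B is 0.046865 / 0.14811 ≈ 0.316.

0.316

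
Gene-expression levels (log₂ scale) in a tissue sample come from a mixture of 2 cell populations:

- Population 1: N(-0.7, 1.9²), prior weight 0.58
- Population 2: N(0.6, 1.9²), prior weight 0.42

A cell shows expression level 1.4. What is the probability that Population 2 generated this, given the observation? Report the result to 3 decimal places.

P(component k | x) = π_k·f_k(x) / marginal(x), where marginal(x) = Σ_j π_j·f_j(x).
Evaluate each component's likelihood at the observed value:
  L_1 = (1/(1.9·√(2π)))·exp(−(1.4−-0.7)²/(2·1.9²)) = 0.209970·exp(-0.61080) = 0.113996
  L_2 = (1/(1.9·√(2π)))·exp(−(1.4−0.6)²/(2·1.9²)) = 0.209970·exp(-0.08864) = 0.192158
Prior × likelihood for each component:
  π_1·L_1 = 0.58 × 0.113996 = 0.0661174
  π_2·L_2 = 0.42 × 0.192158 = 0.0807065
Marginal: 0.0661174 + 0.0807065 = 0.146824
So the posterior for Population 2 is 0.0807065 / 0.146824 ≈ 0.550.

0.550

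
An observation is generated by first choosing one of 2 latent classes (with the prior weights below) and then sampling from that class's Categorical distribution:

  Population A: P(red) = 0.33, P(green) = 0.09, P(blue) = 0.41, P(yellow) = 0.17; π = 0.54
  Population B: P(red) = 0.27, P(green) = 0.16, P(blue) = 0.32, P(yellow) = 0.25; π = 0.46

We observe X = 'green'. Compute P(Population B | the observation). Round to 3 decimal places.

0.602

Posterior ∝ prior × likelihood, so P(k | x) ∝ π_k f_k(x); normalise over all components.
Evaluate each component's likelihood at the observed value:
  p_A = P(green | comp) = 0.09
  p_B = P(green | comp) = 0.16
Unnormalised posteriors:
  π_A·p_A = 0.54 × 0.09 = 0.0486
  π_B·p_B = 0.46 × 0.16 = 0.0736
Denominator: 0.0486 + 0.0736 = 0.1222
Responsibility of Population B: 0.0736 / 0.1222 ≈ 0.602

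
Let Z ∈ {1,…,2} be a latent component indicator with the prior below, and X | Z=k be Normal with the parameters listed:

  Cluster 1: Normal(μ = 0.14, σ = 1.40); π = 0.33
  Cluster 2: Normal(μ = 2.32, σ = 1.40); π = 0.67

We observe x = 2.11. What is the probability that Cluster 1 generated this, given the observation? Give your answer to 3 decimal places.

Posterior ∝ prior × likelihood, so P(k | x) ∝ P(Z=k) f_k(x); normalise over all components.
Component likelihoods at x = 2.11:
  f_1 = 0.105881
  f_2 = 0.281771
Multiply by the mixture weights:
  P(Z=1)·f_1 = 0.33 × 0.105881 = 0.0349408
  P(Z=2)·f_2 = 0.67 × 0.281771 = 0.188787
Marginal: 0.0349408 + 0.188787 = 0.223727
Responsibility of Cluster 1: 0.0349408 / 0.223727 ≈ 0.156

0.156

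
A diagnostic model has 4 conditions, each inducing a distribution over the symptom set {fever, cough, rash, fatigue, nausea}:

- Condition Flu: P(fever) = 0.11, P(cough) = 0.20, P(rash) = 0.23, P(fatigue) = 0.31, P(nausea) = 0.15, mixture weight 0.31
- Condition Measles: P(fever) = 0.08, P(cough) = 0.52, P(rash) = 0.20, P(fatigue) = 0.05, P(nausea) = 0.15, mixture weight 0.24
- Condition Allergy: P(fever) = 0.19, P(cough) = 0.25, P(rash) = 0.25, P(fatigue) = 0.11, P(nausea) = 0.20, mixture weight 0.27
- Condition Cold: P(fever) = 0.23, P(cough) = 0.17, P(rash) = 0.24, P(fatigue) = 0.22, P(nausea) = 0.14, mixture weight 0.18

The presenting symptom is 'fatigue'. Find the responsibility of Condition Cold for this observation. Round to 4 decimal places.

Apply Bayes' rule: the posterior for each component is proportional to its prior times its likelihood at x.
Categorical probabilities:
  f_Flu = P(fatigue | comp) = 0.31
  f_Measles = P(fatigue | comp) = 0.05
  f_Allergy = P(fatigue | comp) = 0.11
  f_Cold = P(fatigue | comp) = 0.22
Multiply by the mixture weights:
  π_Flu·f_Flu = 0.31 × 0.31 = 0.0961
  π_Measles·f_Measles = 0.24 × 0.05 = 0.012
  π_Allergy·f_Allergy = 0.27 × 0.11 = 0.0297
  π_Cold·f_Cold = 0.18 × 0.22 = 0.0396
Marginal: 0.0961 + 0.012 + 0.0297 + 0.0396 = 0.1774
Responsibility of Condition Cold: 0.0396 / 0.1774 ≈ 0.2232

0.2232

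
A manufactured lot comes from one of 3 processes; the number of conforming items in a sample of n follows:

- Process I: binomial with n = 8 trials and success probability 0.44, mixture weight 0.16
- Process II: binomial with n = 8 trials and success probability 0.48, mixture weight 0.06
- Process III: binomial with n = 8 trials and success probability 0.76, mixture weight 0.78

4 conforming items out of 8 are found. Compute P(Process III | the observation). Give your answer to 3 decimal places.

Apply Bayes' rule: the posterior for each component is proportional to its prior times its likelihood at x.
Binomial probabilities:
  f_I = C(8,4)·0.44^4·0.56^4 = 70·0.037481·0.098345 = 0.258024
  f_II = C(8,4)·0.48^4·0.52^4 = 70·0.0530842·0.0731162 = 0.271692
  f_III = C(8,4)·0.76^4·0.24^4 = 70·0.333622·0.00331776 = 0.0774814
Prior × likelihood for each component:
  π_I·f_I = 0.16 × 0.258024 = 0.0412839
  π_II·f_II = 0.06 × 0.271692 = 0.0163015
  π_III·f_III = 0.78 × 0.0774814 = 0.0604355
Evidence: 0.0412839 + 0.0163015 + 0.0604355 = 0.118021
Responsibility of Process III: 0.0604355 / 0.118021 ≈ 0.512

0.512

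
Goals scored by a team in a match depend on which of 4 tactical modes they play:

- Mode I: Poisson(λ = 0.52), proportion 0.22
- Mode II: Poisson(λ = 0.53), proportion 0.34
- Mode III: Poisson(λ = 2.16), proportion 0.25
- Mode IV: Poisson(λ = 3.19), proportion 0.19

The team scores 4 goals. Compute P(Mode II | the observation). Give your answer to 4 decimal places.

0.0108

By Bayes' theorem, P(k | x) = w_k f_k(x) / Σ_j w_j f_j(x).
Evaluate each component's likelihood at the observed value:
  p_I = 0.00181121
  p_II = 0.00193516
  p_III = 0.104599
  p_IV = 0.177645
Unnormalised posteriors:
  w_I·p_I = 0.22 × 0.00181121 = 0.000398466
  w_II·p_II = 0.34 × 0.00193516 = 0.000657953
  w_III·p_III = 0.25 × 0.104599 = 0.0261498
  w_IV·p_IV = 0.19 × 0.177645 = 0.0337525
Evidence: 0.000398466 + 0.000657953 + 0.0261498 + 0.0337525 = 0.0609587
P(Mode II | 4 goals) = 0.000657953 / 0.0609587 ≈ 0.0108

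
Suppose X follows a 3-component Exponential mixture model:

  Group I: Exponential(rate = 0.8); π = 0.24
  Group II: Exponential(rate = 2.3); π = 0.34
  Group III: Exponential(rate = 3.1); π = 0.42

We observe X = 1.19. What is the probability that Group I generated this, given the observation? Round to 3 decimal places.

By Bayes' theorem, P(k | x) = π_k f_k(x) / Σ_j π_j f_j(x).
Evaluate each component's likelihood at the observed value:
  f_I = 0.308775
  f_II = 0.148958
  f_III = 0.0774907
Unnormalised posteriors:
  π_I·f_I = 0.24 × 0.308775 = 0.0741059
  π_II·f_II = 0.34 × 0.148958 = 0.0506457
  π_III·f_III = 0.42 × 0.0774907 = 0.0325461
Evidence: 0.0741059 + 0.0506457 + 0.0325461 = 0.157298
Responsibility of Group I: 0.0741059 / 0.157298 ≈ 0.471

0.471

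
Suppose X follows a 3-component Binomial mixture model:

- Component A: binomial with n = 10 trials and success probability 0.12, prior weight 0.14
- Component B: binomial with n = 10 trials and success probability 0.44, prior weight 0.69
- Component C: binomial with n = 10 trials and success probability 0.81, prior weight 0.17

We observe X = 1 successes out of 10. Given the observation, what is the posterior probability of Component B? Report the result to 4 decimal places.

0.2362

Posterior ∝ prior × likelihood, so P(k | x) ∝ π_k f_k(x); normalise over all components.
Component likelihoods at x = 1 successes out of 10:
  p_A = C(10,1)·0.12^1·0.88^9 = 10·0.12·0.316478 = 0.379774
  p_B = C(10,1)·0.44^1·0.56^9 = 10·0.44·0.00541617 = 0.0238311
  p_C = C(10,1)·0.81^1·0.19^9 = 10·0.81·3.22688e-07 = 2.61377e-06
Prior × likelihood for each component:
  π_A·p_A = 0.14 × 0.379774 = 0.0531684
  π_B·p_B = 0.69 × 0.0238311 = 0.0164435
  π_C·p_C = 0.17 × 2.61377e-06 = 4.44341e-07
Sum: 0.0531684 + 0.0164435 + 4.44341e-07 = 0.0696123
Responsibility of Component B: 0.0164435 / 0.0696123 ≈ 0.2362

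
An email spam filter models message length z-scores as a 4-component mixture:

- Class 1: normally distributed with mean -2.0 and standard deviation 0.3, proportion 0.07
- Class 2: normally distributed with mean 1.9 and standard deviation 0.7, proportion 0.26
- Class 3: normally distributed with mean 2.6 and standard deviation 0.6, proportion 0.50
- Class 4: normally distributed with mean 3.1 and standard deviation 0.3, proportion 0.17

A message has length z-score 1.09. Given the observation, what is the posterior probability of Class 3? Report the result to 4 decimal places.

0.1559

Apply Bayes' rule: the posterior for each component is proportional to its prior times its likelihood at x.
Evaluate each component's likelihood at the observed value:
  f_1 = 1.22078e-23
  f_2 = 0.291781
  f_3 = 0.0280177
  f_4 = 2.37711e-10
Multiply by the mixture weights:
  w_1·f_1 = 0.07 × 1.22078e-23 = 8.54547e-25
  w_2·f_2 = 0.26 × 0.291781 = 0.0758629
  w_3·f_3 = 0.50 × 0.0280177 = 0.0140089
  w_4·f_4 = 0.17 × 2.37711e-10 = 4.04109e-11
Evidence: 8.54547e-25 + 0.0758629 + 0.0140089 + 4.04109e-11 = 0.0898718
P(Class 3 | the observation) ≈ 0.1559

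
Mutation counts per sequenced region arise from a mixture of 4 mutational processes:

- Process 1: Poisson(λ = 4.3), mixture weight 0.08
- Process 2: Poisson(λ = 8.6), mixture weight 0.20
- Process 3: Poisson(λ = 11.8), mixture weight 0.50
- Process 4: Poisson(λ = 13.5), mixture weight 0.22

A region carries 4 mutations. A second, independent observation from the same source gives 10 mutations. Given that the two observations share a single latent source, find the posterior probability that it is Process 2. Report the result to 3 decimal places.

Posterior ∝ prior × likelihood, so P(k | x) ∝ π_k f_k(x); normalise over all components.
Since both observations come from the same component, the likelihood for component k is f_k(x₁)·f_k(x₂).
  f_1 = [0.193284] × [0.00808082] = 0.00156189
  f_2 = [0.0419614] × [0.112277] = 0.00471128
  f_3 = [0.00606236] × [0.108239] = 0.000656182
  f_4 = [0.00189735] × [0.0759625] = 0.000144128
Unnormalised posteriors:
  π_1·f_1 = 0.08 × 0.00156189 = 0.000124952
  π_2·f_2 = 0.20 × 0.00471128 = 0.000942256
  π_3·f_3 = 0.50 × 0.000656182 = 0.000328091
  π_4·f_4 = 0.22 × 0.000144128 = 3.17081e-05
Evidence: 0.000124952 + 0.000942256 + 0.000328091 + 3.17081e-05 = 0.00142701
So the posterior for Process 2 is 0.000942256 / 0.00142701 ≈ 0.660.

0.660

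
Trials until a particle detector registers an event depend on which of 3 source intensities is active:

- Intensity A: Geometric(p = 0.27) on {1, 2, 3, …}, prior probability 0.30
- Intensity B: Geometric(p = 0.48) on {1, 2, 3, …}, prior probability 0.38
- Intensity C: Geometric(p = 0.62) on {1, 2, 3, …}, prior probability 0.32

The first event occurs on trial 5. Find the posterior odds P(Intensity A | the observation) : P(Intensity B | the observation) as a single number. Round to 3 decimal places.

Since P(k|x) ∝ π_k f_k(x), the posterior odds are π_i f_i(x) / (π_j f_j(x)).
Evaluate each component's likelihood at the observed value:
  L_A = 0.27·(1−0.27)^4 = 0.27·0.283982 = 0.0766753
  L_B = 0.48·(1−0.48)^4 = 0.48·0.0731162 = 0.0350958
  L_C = 0.62·(1−0.62)^4 = 0.62·0.0208514 = 0.0129278
0.0230026 / 0.0133364 ≈ 1.725

1.725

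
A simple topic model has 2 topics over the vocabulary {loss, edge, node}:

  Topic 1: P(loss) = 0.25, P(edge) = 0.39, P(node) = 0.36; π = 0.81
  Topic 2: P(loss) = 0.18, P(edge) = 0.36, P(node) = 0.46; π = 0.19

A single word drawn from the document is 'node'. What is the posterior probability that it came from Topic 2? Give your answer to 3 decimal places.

0.231

Apply Bayes' rule: the posterior for each component is proportional to its prior times its likelihood at x.
Component likelihoods at x = 'node':
  p_1 = 0.36
  p_2 = 0.46
Prior × likelihood for each component:
  π_1·p_1 = 0.81 × 0.36 = 0.2916
  π_2·p_2 = 0.19 × 0.46 = 0.0874
Denominator: 0.2916 + 0.0874 = 0.379
P(Topic 2 | data) = 0.0874 / 0.379 ≈ 0.231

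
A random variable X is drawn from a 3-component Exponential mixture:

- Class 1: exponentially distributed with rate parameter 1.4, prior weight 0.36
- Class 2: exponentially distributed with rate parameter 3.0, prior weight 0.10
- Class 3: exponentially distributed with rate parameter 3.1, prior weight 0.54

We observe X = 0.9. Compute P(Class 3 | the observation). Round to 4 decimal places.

The responsibility of component k is π_k f_k(x) divided by Σ_j π_j f_j(x).
Exponential densities:
  p_1 = 0.397116
  p_2 = 0.201617
  p_3 = 0.190406
Multiply by the mixture weights:
  π_1·p_1 = 0.36 × 0.397116 = 0.142962
  π_2·p_2 = 0.10 × 0.201617 = 0.0201617
  π_3·p_3 = 0.54 × 0.190406 = 0.102819
Normaliser: 0.142962 + 0.0201617 + 0.102819 = 0.265942
P(Class 3 | the observation) ≈ 0.3866

0.3866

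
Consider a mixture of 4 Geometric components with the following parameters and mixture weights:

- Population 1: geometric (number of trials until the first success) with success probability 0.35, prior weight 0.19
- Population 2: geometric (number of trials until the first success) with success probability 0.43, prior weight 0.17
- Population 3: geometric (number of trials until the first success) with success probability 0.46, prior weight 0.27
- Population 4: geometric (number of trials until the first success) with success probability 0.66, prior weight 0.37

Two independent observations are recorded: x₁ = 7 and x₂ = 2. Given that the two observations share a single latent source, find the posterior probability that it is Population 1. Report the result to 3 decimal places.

0.438

Apply Bayes' rule: the posterior for each component is proportional to its prior times its likelihood at x.
Since both observations come from the same component, the likelihood for component k is f_k(x₁)·f_k(x₂).
  f_1 = [0.35·(1−0.35)^6 = 0.35·0.0754189 = 0.0263966] × [0.2275] = 0.00600523
  f_2 = [0.43·(1−0.43)^6 = 0.43·0.0342964 = 0.0147475] × [0.2451] = 0.00361461
  f_3 = [0.46·(1−0.46)^6 = 0.46·0.0247949 = 0.0114057] × [0.2484] = 0.00283317
  f_4 = [0.66·(1−0.66)^6 = 0.66·0.0015448 = 0.00101957] × [0.2244] = 0.000228792
Prior × likelihood for each component:
  π_1·f_1 = 0.19 × 0.00600523 = 0.00114099
  π_2·f_2 = 0.17 × 0.00361461 = 0.000614483
  π_3·f_3 = 0.27 × 0.00283317 = 0.000764955
  π_4·f_4 = 0.37 × 0.000228792 = 8.46529e-05
Denominator: 0.00114099 + 0.000614483 + 0.000764955 + 8.46529e-05 = 0.00260508
P(Population 1 | x₁, x₂) ≈ 0.438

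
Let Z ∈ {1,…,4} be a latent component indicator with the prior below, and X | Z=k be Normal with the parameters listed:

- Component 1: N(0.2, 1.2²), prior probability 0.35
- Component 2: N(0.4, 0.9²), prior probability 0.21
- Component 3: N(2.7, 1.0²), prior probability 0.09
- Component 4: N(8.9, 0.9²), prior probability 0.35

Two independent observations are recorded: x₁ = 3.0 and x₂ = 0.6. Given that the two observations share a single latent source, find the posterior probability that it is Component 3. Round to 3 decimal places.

0.333

P(component k | x) = π_k·f_k(x) / marginal(x), where marginal(x) = Σ_j π_j·f_j(x).
Since both observations come from the same component, the likelihood for component k is f_k(x₁)·f_k(x₂).
  L_1 = [(1/(1.2·√(2π)))·exp(−(3.0−0.2)²/(2·1.2²)) = 0.332452·exp(-2.72222) = 0.0218516] × [0.314486] = 0.00687201
  L_2 = [(1/(0.9·√(2π)))·exp(−(3.0−0.4)²/(2·0.9²)) = 0.443269·exp(-4.17284) = 0.00683009] × [0.432458] = 0.00295373
  L_3 = [(1/(1.0·√(2π)))·exp(−(3.0−2.7)²/(2·1.0²)) = 0.398942·exp(-0.04500) = 0.381388] × [0.0439836] = 0.0167748
  L_4 = [(1/(0.9·√(2π)))·exp(−(3.0−8.9)²/(2·0.9²)) = 0.443269·exp(-21.48765) = 2.06394e-10] × [1.5081e-19] = 3.11262e-29
Unnormalised posteriors:
  π_1·L_1 = 0.35 × 0.00687201 = 0.00240521
  π_2·L_2 = 0.21 × 0.00295373 = 0.000620283
  π_3·L_3 = 0.09 × 0.0167748 = 0.00150973
  π_4·L_4 = 0.35 × 3.11262e-29 = 1.08942e-29
Evidence: 0.00240521 + 0.000620283 + 0.00150973 + 1.08942e-29 = 0.00453522
Responsibility of Component 3: 0.00150973 / 0.00453522 ≈ 0.333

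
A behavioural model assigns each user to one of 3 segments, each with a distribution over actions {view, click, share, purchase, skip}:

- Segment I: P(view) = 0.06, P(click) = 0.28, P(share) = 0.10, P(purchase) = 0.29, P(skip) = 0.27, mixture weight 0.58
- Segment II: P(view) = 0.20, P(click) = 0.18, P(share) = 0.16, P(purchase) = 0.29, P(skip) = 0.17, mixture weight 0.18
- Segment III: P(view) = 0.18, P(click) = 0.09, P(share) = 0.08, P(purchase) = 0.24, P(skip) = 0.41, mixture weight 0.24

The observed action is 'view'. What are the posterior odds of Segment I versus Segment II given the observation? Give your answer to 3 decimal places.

Posterior odds = (π_i f_i(x)) / (π_j f_j(x)); the normalising sum cancels.
Categorical probabilities:
  p_I = 0.06
  p_II = 0.2
  p_III = 0.18
Posterior odds = (π_I·p_I) / (π_II·p_II) = (0.58·0.06) / (0.18·0.2) = 0.0348 / 0.036 ≈ 0.967

0.967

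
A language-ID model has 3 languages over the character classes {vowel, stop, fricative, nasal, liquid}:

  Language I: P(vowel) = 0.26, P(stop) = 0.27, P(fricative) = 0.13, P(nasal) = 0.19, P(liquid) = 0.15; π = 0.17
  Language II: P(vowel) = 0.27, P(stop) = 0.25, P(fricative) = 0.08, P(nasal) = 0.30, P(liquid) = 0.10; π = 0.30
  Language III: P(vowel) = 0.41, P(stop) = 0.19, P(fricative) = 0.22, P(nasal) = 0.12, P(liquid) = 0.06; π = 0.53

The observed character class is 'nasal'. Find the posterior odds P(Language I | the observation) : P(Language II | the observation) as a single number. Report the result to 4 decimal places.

Only the two components matter; the odds are (π_i f_i(x)) / (π_j f_j(x)).
Component likelihoods at x = 'nasal':
  L_I = 0.19
  L_II = 0.3
  L_III = 0.12
Odds = (0.17/0.30) × (0.19/0.3) = 0.566667 × 0.633333 ≈ 0.3589

0.3589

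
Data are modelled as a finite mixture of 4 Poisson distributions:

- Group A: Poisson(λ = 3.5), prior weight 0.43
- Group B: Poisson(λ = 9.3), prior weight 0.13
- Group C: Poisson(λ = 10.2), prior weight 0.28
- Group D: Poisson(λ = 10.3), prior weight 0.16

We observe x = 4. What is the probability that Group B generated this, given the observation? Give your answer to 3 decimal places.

Apply Bayes' rule: the posterior for each component is proportional to its prior times its likelihood at x.
Component likelihoods at x = 4:
  L_A = 0.188812
  L_B = 0.0284959
  L_C = 0.0167643
  L_D = 0.0157726
Multiply by the mixture weights:
  w_A·L_A = 0.43 × 0.188812 = 0.0811893
  w_B·L_B = 0.13 × 0.0284959 = 0.00370446
  w_C·L_C = 0.28 × 0.0167643 = 0.00469401
  w_D·L_D = 0.16 × 0.0157726 = 0.00252362
Marginal: 0.0811893 + 0.00370446 + 0.00469401 + 0.00252362 = 0.0921114
So the posterior for Group B is 0.00370446 / 0.0921114 ≈ 0.040.

0.040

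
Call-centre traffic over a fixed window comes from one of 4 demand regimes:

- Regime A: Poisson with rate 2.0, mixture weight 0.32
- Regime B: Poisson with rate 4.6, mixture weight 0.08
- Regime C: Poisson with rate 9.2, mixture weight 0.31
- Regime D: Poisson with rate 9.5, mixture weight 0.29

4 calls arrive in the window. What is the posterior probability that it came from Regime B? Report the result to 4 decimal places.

0.2476

By Bayes' theorem, P(k | x) = π_k f_k(x) / Σ_j π_j f_j(x).
Evaluate each component's likelihood at the observed value:
  L_A = e^(−2.0)·2.0^4/4! = 0.0902235
  L_B = e^(−4.6)·4.6^4/4! = 0.187528
  L_C = e^(−9.2)·9.2^4/4! = 0.03016
  L_D = e^(−9.5)·9.5^4/4! = 0.025403
Multiply by the mixture weights:
  π_A·L_A = 0.32 × 0.0902235 = 0.0288715
  π_B·L_B = 0.08 × 0.187528 = 0.0150022
  π_C·L_C = 0.31 × 0.03016 = 0.00934959
  π_D·L_D = 0.29 × 0.025403 = 0.00736688
Sum: 0.0288715 + 0.0150022 + 0.00934959 + 0.00736688 = 0.0605902
P(Regime B | x) ≈ 0.2476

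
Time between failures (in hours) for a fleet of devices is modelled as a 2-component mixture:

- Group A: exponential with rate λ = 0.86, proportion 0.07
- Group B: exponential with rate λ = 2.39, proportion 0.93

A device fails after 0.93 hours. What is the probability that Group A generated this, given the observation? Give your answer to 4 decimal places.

Apply Bayes' rule: the posterior for each component is proportional to its prior times its likelihood at x.
Component likelihoods at x = 0.93 hours:
  f_A = 0.3865
  f_B = 0.258876
Prior × likelihood for each component:
  π_A·f_A = 0.07 × 0.3865 = 0.027055
  π_B·f_B = 0.93 × 0.258876 = 0.240755
Denominator: 0.027055 + 0.240755 = 0.26781
P(Group A | x) ≈ 0.1010

0.1010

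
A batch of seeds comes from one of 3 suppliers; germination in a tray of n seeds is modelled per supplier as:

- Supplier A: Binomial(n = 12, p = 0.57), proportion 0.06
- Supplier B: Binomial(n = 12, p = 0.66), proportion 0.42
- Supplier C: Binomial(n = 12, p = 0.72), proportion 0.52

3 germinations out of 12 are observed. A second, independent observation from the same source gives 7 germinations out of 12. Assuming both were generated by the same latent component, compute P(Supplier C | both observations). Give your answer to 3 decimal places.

0.094

By Bayes' theorem, P(k | x) = w_k f_k(x) / Σ_j w_j f_j(x).
Since both observations come from the same component, the likelihood for component k is f_k(x₁)·f_k(x₂).
  f_A = [0.0204769] × [0.22761] = 0.00466074
  f_B = [0.0038403] × [0.196303] = 0.000753862
  f_C = [0.000868645] × [0.136723] = 0.000118764
Multiply by the mixture weights:
  w_A·f_A = 0.06 × 0.00466074 = 0.000279644
  w_B·f_B = 0.42 × 0.000753862 = 0.000316622
  w_C·f_C = 0.52 × 0.000118764 = 6.17573e-05
Marginal: 0.000279644 + 0.000316622 + 6.17573e-05 = 0.000658024
P(Supplier C | x₁,x₂) ≈ 0.094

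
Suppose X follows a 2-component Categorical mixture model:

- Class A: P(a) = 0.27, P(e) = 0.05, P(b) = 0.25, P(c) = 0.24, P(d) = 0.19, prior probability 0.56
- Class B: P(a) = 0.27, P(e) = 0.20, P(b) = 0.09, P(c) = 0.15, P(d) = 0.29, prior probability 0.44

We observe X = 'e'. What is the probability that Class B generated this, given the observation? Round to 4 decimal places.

0.7586

The responsibility of component k is P(Z=k) f_k(x) divided by Σ_j P(Z=j) f_j(x).
Evaluate each component's likelihood at the observed value:
  p_A = P(e | comp) = 0.05
  p_B = P(e | comp) = 0.20
Multiply by the mixture weights:
  P(Z=A)·p_A = 0.56 × 0.05 = 0.028
  P(Z=B)·p_B = 0.44 × 0.2 = 0.088
Normaliser: 0.028 + 0.088 = 0.116
So the posterior for Class B is 0.088 / 0.116 ≈ 0.7586.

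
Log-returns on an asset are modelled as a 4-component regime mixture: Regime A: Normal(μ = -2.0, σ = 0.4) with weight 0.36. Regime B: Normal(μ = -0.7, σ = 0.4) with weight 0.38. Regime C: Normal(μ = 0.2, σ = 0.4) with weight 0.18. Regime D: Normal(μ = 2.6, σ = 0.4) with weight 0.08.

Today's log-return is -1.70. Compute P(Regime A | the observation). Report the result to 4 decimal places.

0.9421

Posterior ∝ prior × likelihood, so P(k | x) ∝ P(Z=k) f_k(x); normalise over all components.
Evaluate each component's likelihood at the observed value:
  p_A = (1/(0.4·√(2π)))·exp(−(-1.70−-2.0)²/(2·0.4²)) = 0.997356·exp(-0.28125) = 0.752844
  p_B = (1/(0.4·√(2π)))·exp(−(-1.70−-0.7)²/(2·0.4²)) = 0.997356·exp(-3.12500) = 0.0438208
  p_C = (1/(0.4·√(2π)))·exp(−(-1.70−0.2)²/(2·0.4²)) = 0.997356·exp(-11.28125) = 1.25738e-05
  p_D = (1/(0.4·√(2π)))·exp(−(-1.70−2.6)²/(2·0.4²)) = 0.997356·exp(-57.78125) = 8.03104e-26
Unnormalised posteriors:
  P(Z=A)·p_A = 0.36 × 0.752844 = 0.271024
  P(Z=B)·p_B = 0.38 × 0.0438208 = 0.0166519
  P(Z=C)·p_C = 0.18 × 1.25738e-05 = 2.26328e-06
  P(Z=D)·p_D = 0.08 × 8.03104e-26 = 6.42484e-27
Sum: 0.271024 + 0.0166519 + 2.26328e-06 + 6.42484e-27 = 0.287678
Responsibility of Regime A: 0.271024 / 0.287678 ≈ 0.9421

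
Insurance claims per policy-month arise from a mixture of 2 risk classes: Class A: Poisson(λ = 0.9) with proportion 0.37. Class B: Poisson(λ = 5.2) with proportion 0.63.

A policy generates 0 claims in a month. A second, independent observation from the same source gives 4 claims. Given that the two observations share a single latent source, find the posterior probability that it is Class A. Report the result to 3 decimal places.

By Bayes' theorem, P(k | x) = π_k f_k(x) / Σ_j π_j f_j(x).
Since both observations come from the same component, the likelihood for component k is f_k(x₁)·f_k(x₂).
  p_A = [0.40657] × [0.0111146] = 0.00451886
  p_B = [0.00551656] × [0.168063] = 0.000927128
Unnormalised posteriors:
  π_A·p_A = 0.37 × 0.00451886 = 0.00167198
  π_B·p_B = 0.63 × 0.000927128 = 0.00058409
Marginal: 0.00167198 + 0.00058409 = 0.00225607
So the posterior for Class A is 0.00167198 / 0.00225607 ≈ 0.741.

0.741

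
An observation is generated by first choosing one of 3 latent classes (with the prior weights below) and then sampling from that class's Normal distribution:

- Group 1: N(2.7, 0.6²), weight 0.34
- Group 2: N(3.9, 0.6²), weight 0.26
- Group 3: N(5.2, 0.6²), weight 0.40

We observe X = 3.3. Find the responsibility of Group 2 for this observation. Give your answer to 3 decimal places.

P(component k | x) = π_k·f_k(x) / marginal(x), where marginal(x) = Σ_j π_j·f_j(x).
Component likelihoods at x = 3.3:
  L_1 = 0.403285
  L_2 = 0.403285
  L_3 = 0.00441829
Prior × likelihood for each component:
  π_1·L_1 = 0.34 × 0.403285 = 0.137117
  π_2·L_2 = 0.26 × 0.403285 = 0.104854
  π_3·L_3 = 0.40 × 0.00441829 = 0.00176732
Marginal: 0.137117 + 0.104854 + 0.00176732 = 0.243738
P(Group 2 | the observation) = 0.104854 / 0.243738 ≈ 0.430

0.430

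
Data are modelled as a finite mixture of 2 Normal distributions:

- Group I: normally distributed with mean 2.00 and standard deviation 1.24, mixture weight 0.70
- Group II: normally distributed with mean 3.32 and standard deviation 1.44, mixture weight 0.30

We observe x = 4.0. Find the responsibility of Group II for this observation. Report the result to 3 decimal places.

0.548

Posterior ∝ prior × likelihood, so P(k | x) ∝ P(Z=k) f_k(x); normalise over all components.
Component likelihoods at x = 4.0:
  f_I = (1/(1.24·√(2π)))·exp(−(4.0−2.00)²/(2·1.24²)) = 0.321728·exp(-1.30073) = 0.0876172
  f_II = (1/(1.44·√(2π)))·exp(−(4.0−3.32)²/(2·1.44²)) = 0.277043·exp(-0.11150) = 0.247814
Multiply by the mixture weights:
  P(Z=I)·f_I = 0.70 × 0.0876172 = 0.061332
  P(Z=II)·f_II = 0.30 × 0.247814 = 0.0743441
Marginal: 0.061332 + 0.0743441 = 0.135676
P(Group II | the observation) ≈ 0.548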